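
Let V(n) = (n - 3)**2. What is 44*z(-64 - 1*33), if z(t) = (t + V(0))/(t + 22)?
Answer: 3872/75 ≈ 51.627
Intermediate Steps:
V(n) = (-3 + n)**2
z(t) = (9 + t)/(22 + t) (z(t) = (t + (-3 + 0)**2)/(t + 22) = (t + (-3)**2)/(22 + t) = (t + 9)/(22 + t) = (9 + t)/(22 + t))
44*z(-64 - 1*33) = 44*((9 + (-64 - 1*33))/(22 + (-64 - 1*33))) = 44*((9 + (-64 - 33))/(22 + (-64 - 33))) = 44*((9 - 97)/(22 - 97)) = 44*(-88/(-75)) = 44*(-1/75*(-88)) = 44*(88/75) = 3872/75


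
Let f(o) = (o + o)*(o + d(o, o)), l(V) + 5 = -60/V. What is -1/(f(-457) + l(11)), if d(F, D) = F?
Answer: -11/9189241 ≈ -1.1971e-6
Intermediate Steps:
l(V) = -5 - 60/V
f(o) = 4*o² (f(o) = (o + o)*(o + o) = (2*o)*(2*o) = 4*o²)
-1/(f(-457) + l(11)) = -1/(4*(-457)² + (-5 - 60/11)) = -1/(4*208849 + (-5 - 60*1/11)) = -1/(835396 + (-5 - 60/11)) = -1/(835396 - 115/11) = -1/9189241/11 = -1*11/9189241 = -11/9189241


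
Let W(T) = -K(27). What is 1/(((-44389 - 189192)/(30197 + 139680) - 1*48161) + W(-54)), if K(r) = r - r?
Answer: -169877/8181679778 ≈ -2.0763e-5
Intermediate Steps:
K(r) = 0
W(T) = 0 (W(T) = -1*0 = 0)
1/(((-44389 - 189192)/(30197 + 139680) - 1*48161) + W(-54)) = 1/(((-44389 - 189192)/(30197 + 139680) - 1*48161) + 0) = 1/((-233581/169877 - 48161) + 0) = 1/(-8181679778/169877 + 0) = 1/(-8181679778/169877) = -169877/8181679778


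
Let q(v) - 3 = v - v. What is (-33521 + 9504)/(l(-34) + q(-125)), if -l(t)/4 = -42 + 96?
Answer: 24017/213 ≈ 112.76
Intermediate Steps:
l(t) = -216 (l(t) = -4*(-42 + 96) = -4*54 = -216)
q(v) = 3 (q(v) = 3 + (v - v) = 3 + 0 = 3)
(-33521 + 9504)/(l(-34) + q(-125)) = (-33521 + 9504)/(-216 + 3) = -24017/(-213) = -24017*(-1/213) = 24017/213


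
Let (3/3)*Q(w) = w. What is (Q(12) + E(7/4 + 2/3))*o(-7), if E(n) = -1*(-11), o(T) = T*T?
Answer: 1127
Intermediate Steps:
Q(w) = w
o(T) = T²
E(n) = 11
(Q(12) + E(7/4 + 2/3))*o(-7) = (12 + 11)*(-7)² = 23*49 = 1127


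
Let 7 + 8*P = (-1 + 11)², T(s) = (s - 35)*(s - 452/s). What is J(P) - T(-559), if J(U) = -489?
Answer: -185618577/559 ≈ -3.3205e+5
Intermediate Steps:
T(s) = (-35 + s)*(s - 452/s)
P = 93/8 (P = -7/8 + (-1 + 11)²/8 = -7/8 + (⅛)*10² = -7/8 + (⅛)*100 = -7/8 + 25/2 = 93/8 ≈ 11.625)
J(P) - T(-559) = -489 - (-452 + (-559)² - 35*(-559) + 15820/(-559)) = -489 - (-452 + 312481 + 19565 + 15820*(-1/559)) = -489 - (-452 + 312481 + 19565 - 15820/559) = -489 - 1*185345226/559 = -489 - 185345226/559 = -185618577/559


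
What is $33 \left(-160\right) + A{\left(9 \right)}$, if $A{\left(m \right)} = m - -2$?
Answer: $-5269$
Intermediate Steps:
$A{\left(m \right)} = 2 + m$ ($A{\left(m \right)} = m + 2 = 2 + m$)
$33 \left(-160\right) + A{\left(9 \right)} = 33 \left(-160\right) + \left(2 + 9\right) = -5280 + 11 = -5269$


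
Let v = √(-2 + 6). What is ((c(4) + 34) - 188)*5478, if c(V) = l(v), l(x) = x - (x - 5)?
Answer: -816222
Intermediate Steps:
v = 2 (v = √4 = 2)
l(x) = 5 (l(x) = x - (-5 + x) = x + (5 - x) = 5)
c(V) = 5
((c(4) + 34) - 188)*5478 = ((5 + 34) - 188)*5478 = (39 - 188)*5478 = -149*5478 = -816222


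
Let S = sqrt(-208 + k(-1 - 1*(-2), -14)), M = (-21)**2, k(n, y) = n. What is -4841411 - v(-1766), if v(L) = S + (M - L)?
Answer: -4843618 - 3*I*sqrt(23) ≈ -4.8436e+6 - 14.387*I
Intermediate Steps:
M = 441
S = 3*I*sqrt(23) (S = sqrt(-208 + (-1 - 1*(-2))) = sqrt(-208 + (-1 + 2)) = sqrt(-208 + 1) = sqrt(-207) = 3*I*sqrt(23) ≈ 14.387*I)
v(L) = 441 - L + 3*I*sqrt(23) (v(L) = 3*I*sqrt(23) + (441 - L) = 441 - L + 3*I*sqrt(23))
-4841411 - v(-1766) = -4841411 - (441 - 1*(-1766) + 3*I*sqrt(23)) = -4841411 - (441 + 1766 + 3*I*sqrt(23)) = -4841411 - (2207 + 3*I*sqrt(23)) = -4841411 + (-2207 - 3*I*sqrt(23)) = -4843618 - 3*I*sqrt(23)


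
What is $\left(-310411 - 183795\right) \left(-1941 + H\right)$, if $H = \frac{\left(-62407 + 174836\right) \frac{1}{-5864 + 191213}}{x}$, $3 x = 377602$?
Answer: $\frac{11189400811167342631}{11664692183} \approx 9.5925 \cdot 10^{8}$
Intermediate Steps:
$x = \frac{377602}{3}$ ($x = \frac{1}{3} \cdot 377602 = \frac{377602}{3} \approx 1.2587 \cdot 10^{5}$)
$H = \frac{112429}{23329384366}$ ($H = \frac{\left(-62407 + 174836\right) \frac{1}{-5864 + 191213}}{\frac{377602}{3}} = \frac{112429}{185349} \cdot \frac{3}{377602} = \frac{112429}{23329384366} \approx 4.8192 \cdot 10^{-6}$)
$\left(-310411 - 183795\right) \left(-1941 + H\right) = \left(-310411 - 183795\right) \left(-1941 + \frac{112429}{23329384366}\right) = \left(-494206\right) \left(- \frac{45282334941977}{23329384366}\right) = \frac{11189400811167342631}{11664692183}$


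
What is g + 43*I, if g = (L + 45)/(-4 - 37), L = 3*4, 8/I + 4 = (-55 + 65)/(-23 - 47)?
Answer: -100381/1189 ≈ -84.425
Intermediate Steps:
I = -56/29 (I = 8/(-4 + (-55 + 65)/(-23 - 47)) = 8/(-4 + 10/(-70)) = 8/(-4 + 10*(-1/70)) = 8/(-4 - 1/7) = 8/(-29/7) = 8*(-7/29) = -56/29 ≈ -1.9310)
L = 12
g = -57/41 (g = (12 + 45)/(-4 - 37) = 57/(-41) = 57*(-1/41) = -57/41 ≈ -1.3902)
g + 43*I = -57/41 + 43*(-56/29) = -57/41 - 2408/29 = -100381/1189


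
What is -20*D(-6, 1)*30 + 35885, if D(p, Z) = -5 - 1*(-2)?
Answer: 37685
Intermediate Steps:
D(p, Z) = -3 (D(p, Z) = -5 + 2 = -3)
-20*D(-6, 1)*30 + 35885 = -20*(-3)*30 + 35885 = 60*30 + 35885 = 1800 + 35885 = 37685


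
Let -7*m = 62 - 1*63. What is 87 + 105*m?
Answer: 102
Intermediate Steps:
m = ⅐ (m = -(62 - 1*63)/7 = -(62 - 63)/7 = -⅐*(-1) = ⅐ ≈ 0.14286)
87 + 105*m = 87 + 105*(⅐) = 87 + 15 = 102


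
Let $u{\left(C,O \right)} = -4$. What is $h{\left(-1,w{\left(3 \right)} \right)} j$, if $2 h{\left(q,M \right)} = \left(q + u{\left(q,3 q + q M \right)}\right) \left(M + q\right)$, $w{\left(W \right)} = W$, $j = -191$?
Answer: $955$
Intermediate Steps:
$h{\left(q,M \right)} = \frac{\left(-4 + q\right) \left(M + q\right)}{2}$ ($h{\left(q,M \right)} = \frac{\left(q - 4\right) \left(M + q\right)}{2} = \frac{\left(-4 + q\right) \left(M + q\right)}{2}$)
$h{\left(-1,w{\left(3 \right)} \right)} j = \left(\frac{\left(-1\right)^{2}}{2} - 6 - -2 + \frac{1}{2} \cdot 3 \left(-1\right)\right) \left(-191\right) = \left(\frac{1}{2} \cdot 1 - 6 + 2 - \frac{3}{2}\right) \left(-191\right) = \left(\frac{1}{2} - 6 + 2 - \frac{3}{2}\right) \left(-191\right) = \left(-5\right) \left(-191\right) = 955$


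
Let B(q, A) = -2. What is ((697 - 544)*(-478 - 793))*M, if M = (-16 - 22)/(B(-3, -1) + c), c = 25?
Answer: 7389594/23 ≈ 3.2129e+5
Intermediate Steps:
M = -38/23 (M = (-16 - 22)/(-2 + 25) = -38/23 ≈ -1.6522)
((697 - 544)*(-478 - 793))*M = ((697 - 544)*(-478 - 793))*(-38/23) = (153*(-1271))*(-38/23) = -194463*(-38/23) = 7389594/23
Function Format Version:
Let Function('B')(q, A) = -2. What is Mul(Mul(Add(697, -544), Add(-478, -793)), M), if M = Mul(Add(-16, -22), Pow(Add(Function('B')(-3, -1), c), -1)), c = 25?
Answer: Rational(7389594, 23) ≈ 3.2129e+5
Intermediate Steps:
M = Rational(-38, 23) (M = Mul(Add(-16, -22), Pow(Add(-2, 25), -1)) = Mul(-38, Pow(23, -1)) = Mul(-38, Rational(1, 23)) = Rational(-38, 23) ≈ -1.6522)
Mul(Mul(Add(697, -544), Add(-478, -793)), M) = Mul(Mul(Add(697, -544), Add(-478, -793)), Rational(-38, 23)) = Mul(Mul(153, -1271), Rational(-38, 23)) = Mul(-194463, Rational(-38, 23)) = Rational(7389594, 23)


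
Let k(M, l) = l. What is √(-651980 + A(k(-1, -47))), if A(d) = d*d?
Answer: I*√649771 ≈ 806.08*I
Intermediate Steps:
A(d) = d²
√(-651980 + A(k(-1, -47))) = √(-651980 + (-47)²) = √(-651980 + 2209) = √(-649771) = I*√649771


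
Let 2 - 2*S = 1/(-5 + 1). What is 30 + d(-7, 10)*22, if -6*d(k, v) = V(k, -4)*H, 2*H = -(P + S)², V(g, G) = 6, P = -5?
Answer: 12491/64 ≈ 195.17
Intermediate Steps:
S = 9/8 (S = 1 - 1/(2*(-5 + 1)) = 1 - ½/(-4) = 1 - ½*(-¼) = 1 + ⅛ = 9/8 ≈ 1.1250)
H = -961/128 (H = (-(-5 + 9/8)²)/2 = (-(-31/8)²)/2 = (-1*961/64)/2 = (½)*(-961/64) = -961/128 ≈ -7.5078)
d(k, v) = 961/128 (d(k, v) = -(-961)/128 = -⅙*(-2883/64) = 961/128)
30 + d(-7, 10)*22 = 30 + (961/128)*22 = 30 + 10571/64 = 12491/64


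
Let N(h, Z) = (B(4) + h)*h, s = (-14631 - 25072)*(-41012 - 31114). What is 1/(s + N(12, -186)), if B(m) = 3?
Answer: 1/2863618758 ≈ 3.4921e-10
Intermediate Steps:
s = 2863618578 (s = -39703*(-72126) = 2863618578)
N(h, Z) = h*(3 + h) (N(h, Z) = (3 + h)*h = h*(3 + h))
1/(s + N(12, -186)) = 1/(2863618578 + 12*(3 + 12)) = 1/(2863618578 + 12*15) = 1/(2863618578 + 180) = 1/2863618758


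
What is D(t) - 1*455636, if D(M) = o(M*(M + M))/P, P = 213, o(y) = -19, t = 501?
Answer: -97050487/213 ≈ -4.5564e+5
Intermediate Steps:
D(M) = -19/213
D(t) - 1*455636 = -19/213 - 1*455636 = -19/213 - 455636 = -97050487/213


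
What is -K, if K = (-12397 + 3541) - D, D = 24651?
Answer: 33507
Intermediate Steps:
K = -33507 (K = (-12397 + 3541) - 1*24651 = -8856 - 24651 = -33507)
-K = -1*(-33507) = 33507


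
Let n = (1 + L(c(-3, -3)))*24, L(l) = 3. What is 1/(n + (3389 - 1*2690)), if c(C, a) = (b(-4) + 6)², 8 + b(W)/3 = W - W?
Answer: 1/795 ≈ 0.0012579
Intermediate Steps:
b(W) = -24 (b(W) = -24 + 3*(W - W) = -24 + 3*0 = -24 + 0 = -24)
c(C, a) = 324 (c(C, a) = (-24 + 6)² = (-18)² = 324)
n = 96 (n = (1 + 3)*24 = 4*24 = 96)
1/(n + (3389 - 1*2690)) = 1/(96 + (3389 - 1*2690)) = 1/(96 + (3389 - 2690)) = 1/(96 + 699) = 1/795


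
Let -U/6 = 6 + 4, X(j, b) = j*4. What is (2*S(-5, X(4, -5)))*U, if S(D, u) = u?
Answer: -1920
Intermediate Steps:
X(j, b) = 4*j
U = -60 (U = -6*(6 + 4) = -6*10 = -60)
(2*S(-5, X(4, -5)))*U = (2*(4*4))*(-60) = (2*16)*(-60) = 32*(-60) = -1920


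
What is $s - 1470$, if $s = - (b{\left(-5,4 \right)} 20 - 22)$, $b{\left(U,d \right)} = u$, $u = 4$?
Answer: $-1528$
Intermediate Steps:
$b{\left(U,d \right)} = 4$
$s = -58$ ($s = - (4 \cdot 20 - 22) = - (80 - 22) = \left(-1\right) 58 = -58$)
$s - 1470 = -58 - 1470 = -1528$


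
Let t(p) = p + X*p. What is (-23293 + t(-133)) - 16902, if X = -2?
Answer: -40062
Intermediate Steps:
t(p) = -p (t(p) = p - 2*p = -p)
(-23293 + t(-133)) - 16902 = (-23293 - 1*(-133)) - 16902 = (-23293 + 133) - 16902 = -23160 - 16902 = -40062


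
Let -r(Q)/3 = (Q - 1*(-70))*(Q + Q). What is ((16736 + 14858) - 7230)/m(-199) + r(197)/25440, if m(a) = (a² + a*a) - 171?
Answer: -4053648209/335091440 ≈ -12.097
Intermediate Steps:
m(a) = -171 + 2*a² (m(a) = (a² + a²) - 171 = 2*a² - 171 = -171 + 2*a²)
r(Q) = -6*Q*(70 + Q) (r(Q) = -3*(Q - 1*(-70))*(Q + Q) = -3*(Q + 70)*2*Q = -3*(70 + Q)*2*Q = -6*Q*(70 + Q))
((16736 + 14858) - 7230)/m(-199) + r(197)/25440 = ((16736 + 14858) - 7230)/(-171 + 2*(-199)²) - 6*197*(70 + 197)/25440 = (31594 - 7230)/(-171 + 2*39601) - 6*197*267*(1/25440) = 24364/(-171 + 79202) - 315594*1/25440 = 24364/79031 - 52599/4240 = -4053648209/335091440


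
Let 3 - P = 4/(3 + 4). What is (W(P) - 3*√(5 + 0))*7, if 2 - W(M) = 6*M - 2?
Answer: -74 - 21*√5 ≈ -120.96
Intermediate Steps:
P = 17/7 (P = 3 - 4/(3 + 4) = 3 - 4/7 = 17/7 ≈ 2.4286)
W(M) = 4 - 6*M (W(M) = 2 - (6*M - 2) = 2 - (-2 + 6*M) = 2 + (2 - 6*M) = 4 - 6*M)
(W(P) - 3*√(5 + 0))*7 = ((4 - 6*17/7) - 3*√(5 + 0))*7 = ((4 - 102/7) - 3*√5)*7 = (-74/7 - 3*√5)*7 = -74 - 21*√5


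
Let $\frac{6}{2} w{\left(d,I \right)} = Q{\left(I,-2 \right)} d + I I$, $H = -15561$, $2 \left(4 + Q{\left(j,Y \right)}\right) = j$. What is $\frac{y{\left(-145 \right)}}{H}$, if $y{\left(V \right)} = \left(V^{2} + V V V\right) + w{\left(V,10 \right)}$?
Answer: $\frac{1009205}{5187} \approx 194.56$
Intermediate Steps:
$Q{\left(j,Y \right)} = -4 + \frac{j}{2}$
$w{\left(d,I \right)} = \frac{I^{2}}{3} + \frac{d \left(-4 + \frac{I}{2}\right)}{3}$ ($w{\left(d,I \right)} = \frac{\left(-4 + \frac{I}{2}\right) d + I I}{3} = \frac{d \left(-4 + \frac{I}{2}\right) + I^{2}}{3} = \frac{I^{2} + d \left(-4 + \frac{I}{2}\right)}{3} = \frac{I^{2}}{3} + \frac{d \left(-4 + \frac{I}{2}\right)}{3}$)
$y{\left(V \right)} = \frac{100}{3} + V^{2} + V^{3} + \frac{V}{3}$ ($y{\left(V \right)} = \left(V^{2} + V V V\right) + \left(\frac{10^{2}}{3} + \frac{V \left(-8 + 10\right)}{6}\right) = \left(V^{2} + V^{2} V\right) + \left(\frac{1}{3} \cdot 100 + \frac{1}{6} V 2\right) = \left(V^{2} + V^{3}\right) + \left(\frac{100}{3} + \frac{V}{3}\right) = \frac{100}{3} + V^{2} + V^{3} + \frac{V}{3}$)
$\frac{y{\left(-145 \right)}}{H} = \frac{\frac{100}{3} + \left(-145\right)^{2} + \left(-145\right)^{3} + \frac{1}{3} \left(-145\right)}{-15561} = \left(\frac{100}{3} + 21025 - 3048625 - \frac{145}{3}\right) \left(- \frac{1}{15561}\right) = \left(-3027615\right) \left(- \frac{1}{15561}\right) = \frac{1009205}{5187}$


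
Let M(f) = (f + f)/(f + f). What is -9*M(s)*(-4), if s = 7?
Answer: 36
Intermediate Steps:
M(f) = 1 (M(f) = (2*f)/((2*f)) = (2*f)*(1/(2*f)) = 1)
-9*M(s)*(-4) = -9*1*(-4) = -9*(-4) = 36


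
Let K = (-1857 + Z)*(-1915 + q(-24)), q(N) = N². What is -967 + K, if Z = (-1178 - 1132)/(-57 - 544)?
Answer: 1490726066/601 ≈ 2.4804e+6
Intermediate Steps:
Z = 2310/601 (Z = -2310/(-601) = -2310*(-1/601) = 2310/601 ≈ 3.8436)
K = 1491307233/601 (K = (-1857 + 2310/601)*(-1915 + (-24)²) = -1113747*(-1915 + 576)/601 = -1113747/601*(-1339) = 1491307233/601 ≈ 2.4814e+6)
-967 + K = -967 + 1491307233/601 = 1490726066/601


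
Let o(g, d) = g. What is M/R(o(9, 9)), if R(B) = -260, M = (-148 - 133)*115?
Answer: 6463/52 ≈ 124.29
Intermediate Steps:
M = -32315 (M = -281*115 = -32315)
M/R(o(9, 9)) = -32315/(-260) = -32315*(-1/260) = 6463/52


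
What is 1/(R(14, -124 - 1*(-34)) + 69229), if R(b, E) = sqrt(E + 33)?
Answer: 69229/4792654498 - I*sqrt(57)/4792654498 ≈ 1.4445e-5 - 1.5753e-9*I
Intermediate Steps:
R(b, E) = sqrt(33 + E)
1/(R(14, -124 - 1*(-34)) + 69229) = 1/(sqrt(33 + (-124 - 1*(-34))) + 69229) = 1/(sqrt(33 + (-124 + 34)) + 69229) = 1/(sqrt(33 - 90) + 69229) = 1/(sqrt(-57) + 69229) = 1/(I*sqrt(57) + 69229) = 1/(69229 + I*sqrt(57))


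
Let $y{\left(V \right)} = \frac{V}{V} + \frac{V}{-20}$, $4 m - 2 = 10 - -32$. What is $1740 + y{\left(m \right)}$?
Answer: $\frac{34809}{20} \approx 1740.4$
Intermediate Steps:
$m = 11$ ($m = \frac{1}{2} + \frac{10 - -32}{4} = \frac{1}{2} + \frac{10 + 32}{4} = \frac{1}{2} + \frac{1}{4} \cdot 42 = \frac{1}{2} + \frac{21}{2} = 11$)
$y{\left(V \right)} = 1 - \frac{V}{20}$ ($y{\left(V \right)} = 1 + V \left(- \frac{1}{20}\right) = 1 - \frac{V}{20}$)
$1740 + y{\left(m \right)} = 1740 + \left(1 - \frac{11}{20}\right) = 1740 + \frac{9}{20} = \frac{34809}{20}$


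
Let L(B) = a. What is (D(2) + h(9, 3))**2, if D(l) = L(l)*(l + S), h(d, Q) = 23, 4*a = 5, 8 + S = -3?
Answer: 2209/16 ≈ 138.06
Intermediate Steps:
S = -11 (S = -8 - 3 = -11)
a = 5/4 (a = (1/4)*5 = 5/4 ≈ 1.2500)
L(B) = 5/4
D(l) = -55/4 + 5*l/4 (D(l) = 5*(l - 11)/4 = 5*(-11 + l)/4 = -55/4 + 5*l/4)
(D(2) + h(9, 3))**2 = ((-55/4 + (5/4)*2) + 23)**2 = ((-55/4 + 5/2) + 23)**2 = (-45/4 + 23)**2 = (47/4)**2 = 2209/16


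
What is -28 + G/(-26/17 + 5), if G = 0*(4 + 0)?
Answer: -28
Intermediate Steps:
G = 0 (G = 0*4 = 0)
-28 + G/(-26/17 + 5) = -28 + 0/(-26/17 + 5) = -28 + 0/(59/17) = -28 + (17/59)*0 = -28 + 0 = -28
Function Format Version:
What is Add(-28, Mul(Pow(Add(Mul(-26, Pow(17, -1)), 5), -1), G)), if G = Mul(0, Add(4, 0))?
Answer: -28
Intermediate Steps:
G = 0 (G = Mul(0, 4) = 0)
Add(-28, Mul(Pow(Add(Mul(-26, Pow(17, -1)), 5), -1), G)) = Add(-28, Mul(Pow(Add(Mul(-26, Pow(17, -1)), 5), -1), 0)) = Add(-28, Mul(Pow(Add(Mul(-26, Rational(1, 17)), 5), -1), 0)) = Add(-28, Mul(Pow(Add(Rational(-26, 17), 5), -1), 0)) = Add(-28, Mul(Pow(Rational(59, 17), -1), 0)) = Add(-28, Mul(Rational(17, 59), 0)) = Add(-28, 0) = -28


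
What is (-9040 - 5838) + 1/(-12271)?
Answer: -182567939/12271 ≈ -14878.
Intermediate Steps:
(-9040 - 5838) + 1/(-12271) = -14878 - 1/12271 = -182567939/12271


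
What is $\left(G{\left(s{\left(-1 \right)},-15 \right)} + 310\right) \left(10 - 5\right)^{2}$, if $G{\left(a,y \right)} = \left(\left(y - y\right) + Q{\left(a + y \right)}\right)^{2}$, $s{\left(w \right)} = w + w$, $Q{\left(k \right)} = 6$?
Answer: $8650$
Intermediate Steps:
$s{\left(w \right)} = 2 w$
$G{\left(a,y \right)} = 36$ ($G{\left(a,y \right)} = \left(\left(y - y\right) + 6\right)^{2} = \left(0 + 6\right)^{2} = 6^{2} = 36$)
$\left(G{\left(s{\left(-1 \right)},-15 \right)} + 310\right) \left(10 - 5\right)^{2} = \left(36 + 310\right) \left(10 - 5\right)^{2} = 346 \cdot 5^{2} = 346 \cdot 25 = 8650$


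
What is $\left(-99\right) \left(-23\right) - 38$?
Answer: $2239$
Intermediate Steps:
$\left(-99\right) \left(-23\right) - 38 = 2277 - 38 = 2239$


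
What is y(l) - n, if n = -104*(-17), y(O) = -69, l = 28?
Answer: -1837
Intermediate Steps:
n = 1768
y(l) - n = -69 - 1*1768 = -69 - 1768 = -1837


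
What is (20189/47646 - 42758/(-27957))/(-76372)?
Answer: -867223847/33910166487528 ≈ -2.5574e-5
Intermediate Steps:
(20189/47646 - 42758/(-27957))/(-76372) = (20189*(1/47646) - 42758*(-1/27957))*(-1/76372) = (20189/47646 + 42758/27957)*(-1/76372) = (867223847/444013074)*(-1/76372) = -867223847/33910166487528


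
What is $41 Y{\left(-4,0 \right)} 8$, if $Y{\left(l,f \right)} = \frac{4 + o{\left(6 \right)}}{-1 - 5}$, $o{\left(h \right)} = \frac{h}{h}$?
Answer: $- \frac{820}{3} \approx -273.33$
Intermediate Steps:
$o{\left(h \right)} = 1$
$Y{\left(l,f \right)} = - \frac{5}{6}$ ($Y{\left(l,f \right)} = \frac{4 + 1}{-1 - 5} = \frac{5}{-6} = 5 \left(- \frac{1}{6}\right) = - \frac{5}{6}$)
$41 Y{\left(-4,0 \right)} 8 = 41 \left(- \frac{5}{6}\right) 8 = \left(- \frac{205}{6}\right) 8 = - \frac{820}{3}$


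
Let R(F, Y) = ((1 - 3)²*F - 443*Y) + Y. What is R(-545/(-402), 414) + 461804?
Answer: 56043106/201 ≈ 2.7882e+5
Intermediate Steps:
R(F, Y) = -442*Y + 4*F (R(F, Y) = ((-2)²*F - 443*Y) + Y = (4*F - 443*Y) + Y = (-443*Y + 4*F) + Y = -442*Y + 4*F)
R(-545/(-402), 414) + 461804 = (-442*414 + 4*(-545/(-402))) + 461804 = (-182988 + 4*(-545*(-1/402))) + 461804 = (-182988 + 4*(545/402)) + 461804 = (-182988 + 1090/201) + 461804 = -36779498/201 + 461804 = 56043106/201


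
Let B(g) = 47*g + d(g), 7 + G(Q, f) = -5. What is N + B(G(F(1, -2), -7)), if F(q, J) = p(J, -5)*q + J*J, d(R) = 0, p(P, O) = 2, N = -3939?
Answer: -4503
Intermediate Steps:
F(q, J) = J² + 2*q (F(q, J) = 2*q + J*J = 2*q + J² = J² + 2*q)
G(Q, f) = -12 (G(Q, f) = -7 - 5 = -12)
B(g) = 47*g (B(g) = 47*g + 0 = 47*g)
N + B(G(F(1, -2), -7)) = -3939 + 47*(-12) = -3939 - 564 = -4503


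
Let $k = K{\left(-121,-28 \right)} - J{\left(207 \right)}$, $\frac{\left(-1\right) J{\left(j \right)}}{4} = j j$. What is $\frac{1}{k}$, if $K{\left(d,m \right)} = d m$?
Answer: $\frac{1}{174784} \approx 5.7213 \cdot 10^{-6}$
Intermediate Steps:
$J{\left(j \right)} = - 4 j^{2}$ ($J{\left(j \right)} = - 4 j j = - 4 j^{2}$)
$k = 174784$ ($k = \left(-121\right) \left(-28\right) - - 4 \cdot 207^{2} = 3388 - \left(-4\right) 42849 = 3388 - -171396 = 3388 + 171396 = 174784$)
$\frac{1}{k} = \frac{1}{174784}$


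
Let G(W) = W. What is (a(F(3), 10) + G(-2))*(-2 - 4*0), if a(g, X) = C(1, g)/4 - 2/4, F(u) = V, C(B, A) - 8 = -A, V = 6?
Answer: 4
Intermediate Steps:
C(B, A) = 8 - A
F(u) = 6
a(g, X) = 3/2 - g/4 (a(g, X) = (8 - g)/4 - 2/4 = (8 - g)*(¼) - 2*¼ = (2 - g/4) - ½ = 3/2 - g/4)
(a(F(3), 10) + G(-2))*(-2 - 4*0) = ((3/2 - ¼*6) - 2)*(-2 - 4*0) = ((3/2 - 3/2) - 2)*(-2 + 0) = (0 - 2)*(-2) = -2*(-2) = 4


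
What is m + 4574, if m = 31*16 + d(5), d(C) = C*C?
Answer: 5095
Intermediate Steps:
d(C) = C**2
m = 521 (m = 31*16 + 5**2 = 496 + 25 = 521)
m + 4574 = 521 + 4574 = 5095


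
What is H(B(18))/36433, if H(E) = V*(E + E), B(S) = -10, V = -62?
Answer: 1240/36433 ≈ 0.034035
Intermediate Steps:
H(E) = -124*E (H(E) = -62*(E + E) = -124*E)
H(B(18))/36433 = -124*(-10)/36433 = 1240*(1/36433) = 1240/36433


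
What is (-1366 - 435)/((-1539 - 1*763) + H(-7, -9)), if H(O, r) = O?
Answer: 1801/2309 ≈ 0.77999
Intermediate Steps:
(-1366 - 435)/((-1539 - 1*763) + H(-7, -9)) = (-1366 - 435)/((-1539 - 1*763) - 7) = -1801/((-1539 - 763) - 7) = -1801/(-2302 - 7) = -1801/(-2309) = -1801*(-1/2309) = 1801/2309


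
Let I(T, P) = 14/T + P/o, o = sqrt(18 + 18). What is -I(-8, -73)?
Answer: 167/12 ≈ 13.917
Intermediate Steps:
o = 6 (o = sqrt(36) = 6)
I(T, P) = 14/T + P/6
-I(-8, -73) = -(14/(-8) + (1/6)*(-73)) = -(14*(-1/8) - 73/6) = -(-7/4 - 73/6) = -1*(-167/12) = 167/12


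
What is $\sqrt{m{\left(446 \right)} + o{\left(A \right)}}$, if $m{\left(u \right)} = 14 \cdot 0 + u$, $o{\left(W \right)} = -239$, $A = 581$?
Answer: $3 \sqrt{23} \approx 14.387$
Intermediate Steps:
$m{\left(u \right)} = u$ ($m{\left(u \right)} = 0 + u = u$)
$\sqrt{m{\left(446 \right)} + o{\left(A \right)}} = \sqrt{446 - 239} = \sqrt{207} = 3 \sqrt{23}$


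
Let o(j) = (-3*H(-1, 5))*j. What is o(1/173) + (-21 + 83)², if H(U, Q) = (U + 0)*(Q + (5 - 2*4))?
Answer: 665018/173 ≈ 3844.0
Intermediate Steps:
H(U, Q) = U*(-3 + Q) (H(U, Q) = U*(Q + (5 - 8)) = U*(Q - 3) = U*(-3 + Q))
o(j) = 6*j (o(j) = (-(-3)*(-3 + 5))*j = (-(-3)*2)*j = (-3*(-2))*j = 6*j)
o(1/173) + (-21 + 83)² = 6*(1/173) + (-21 + 83)² = 6*(1*(1/173)) + 62² = 6*(1/173) + 3844 = 6/173 + 3844 = 665018/173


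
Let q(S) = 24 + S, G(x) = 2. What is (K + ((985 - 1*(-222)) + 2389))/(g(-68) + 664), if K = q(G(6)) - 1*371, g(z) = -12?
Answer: 3251/652 ≈ 4.9862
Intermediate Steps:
K = -345 (K = (24 + 2) - 1*371 = 26 - 371 = -345)
(K + ((985 - 1*(-222)) + 2389))/(g(-68) + 664) = (-345 + ((985 - 1*(-222)) + 2389))/(-12 + 664) = (-345 + ((985 + 222) + 2389))/652 = (-345 + (1207 + 2389))*(1/652) = (-345 + 3596)*(1/652) = 3251*(1/652) = 3251/652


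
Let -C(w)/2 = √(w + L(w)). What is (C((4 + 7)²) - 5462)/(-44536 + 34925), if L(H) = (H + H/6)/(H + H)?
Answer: 5462/9611 + √4377/28833 ≈ 0.57060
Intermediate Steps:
L(H) = 7/12 (L(H) = (H + H*(⅙))/((2*H)) = (H + H/6)*(1/(2*H)) = (7*H/6)*(1/(2*H)) = 7/12)
C(w) = -2*√(7/12 + w) (C(w) = -2*√(w + 7/12) = -2*√(7/12 + w))
(C((4 + 7)²) - 5462)/(-44536 + 34925) = (-√(21 + 36*(4 + 7)²)/3 - 5462)/(-44536 + 34925) = (-√(21 + 36*11²)/3 - 5462)/(-9611) = (-√(21 + 36*121)/3 - 5462)*(-1/9611) = (-√(21 + 4356)/3 - 5462)*(-1/9611) = (-√4377/3 - 5462)*(-1/9611) = (-5462 - √4377/3)*(-1/9611) = 5462/9611 + √4377/28833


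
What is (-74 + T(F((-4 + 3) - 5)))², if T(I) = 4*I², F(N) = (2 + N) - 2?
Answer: 4900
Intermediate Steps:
F(N) = N
(-74 + T(F((-4 + 3) - 5)))² = (-74 + 4*((-4 + 3) - 5)²)² = (-74 + 4*(-1 - 5)²)² = (-74 + 4*(-6)²)² = (-74 + 4*36)² = (-74 + 144)² = 70² = 4900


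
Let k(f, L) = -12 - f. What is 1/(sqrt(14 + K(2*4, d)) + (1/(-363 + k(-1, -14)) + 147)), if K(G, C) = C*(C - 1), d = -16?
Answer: 1581646/229420461 - 139876*sqrt(286)/2982465993 ≈ 0.0061010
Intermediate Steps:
K(G, C) = C*(-1 + C)
1/(sqrt(14 + K(2*4, d)) + (1/(-363 + k(-1, -14)) + 147)) = 1/(sqrt(14 - 16*(-1 - 16)) + (1/(-363 + (-12 - 1*(-1))) + 147)) = 1/(sqrt(14 - 16*(-17)) + (1/(-363 + (-12 + 1)) + 147)) = 1/(sqrt(14 + 272) + (1/(-363 - 11) + 147)) = 1/(sqrt(286) + (1/(-374) + 147)) = 1/(sqrt(286) + (-1/374 + 147)) = 1/(sqrt(286) + 54977/374) = 1/(54977/374 + sqrt(286))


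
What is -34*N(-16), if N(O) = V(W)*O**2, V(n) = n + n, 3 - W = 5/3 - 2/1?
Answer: -174080/3 ≈ -58027.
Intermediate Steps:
W = 10/3 (W = 3 - (5/3 - 2/1) = 3 - (5*(1/3) - 2*1) = 3 - (5/3 - 2) = 3 - 1*(-1/3) = 3 + 1/3 = 10/3 ≈ 3.3333)
V(n) = 2*n
N(O) = 20*O**2/3 (N(O) = (2*(10/3))*O**2 = 20*O**2/3)
-34*N(-16) = -680*(-16)**2/3 = -680*256/3 = -34*5120/3 = -174080/3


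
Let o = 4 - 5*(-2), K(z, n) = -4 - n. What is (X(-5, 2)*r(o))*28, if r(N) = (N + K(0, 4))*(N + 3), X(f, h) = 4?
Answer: 11424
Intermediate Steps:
o = 14 (o = 4 + 10 = 14)
r(N) = (-8 + N)*(3 + N) (r(N) = (N + (-4 - 1*4))*(N + 3) = (N + (-4 - 4))*(3 + N) = (N - 8)*(3 + N) = (-8 + N)*(3 + N))
(X(-5, 2)*r(o))*28 = (4*(-24 + 14**2 - 5*14))*28 = (4*(-24 + 196 - 70))*28 = (4*102)*28 = 408*28 = 11424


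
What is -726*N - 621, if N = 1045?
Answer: -759291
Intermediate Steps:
-726*N - 621 = -726*1045 - 621 = -758670 - 621 = -759291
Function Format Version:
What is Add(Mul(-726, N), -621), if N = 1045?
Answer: -759291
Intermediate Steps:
Add(Mul(-726, N), -621) = Add(Mul(-726, 1045), -621) = Add(-758670, -621) = -759291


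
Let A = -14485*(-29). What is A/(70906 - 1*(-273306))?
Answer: 420065/344212 ≈ 1.2204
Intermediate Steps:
A = 420065
A/(70906 - 1*(-273306)) = 420065/(70906 - 1*(-273306)) = 420065/(70906 + 273306) = 420065/344212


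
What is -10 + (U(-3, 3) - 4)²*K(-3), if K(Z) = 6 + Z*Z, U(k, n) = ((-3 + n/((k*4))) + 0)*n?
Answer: 45215/16 ≈ 2825.9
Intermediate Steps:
U(k, n) = n*(-3 + n/(4*k)) (U(k, n) = ((-3 + n/((4*k))) + 0)*n = ((-3 + n*(1/(4*k))) + 0)*n = ((-3 + n/(4*k)) + 0)*n = (-3 + n/(4*k))*n = n*(-3 + n/(4*k)))
K(Z) = 6 + Z²
-10 + (U(-3, 3) - 4)²*K(-3) = -10 + ((¼)*3*(3 - 12*(-3))/(-3) - 4)²*(6 + (-3)²) = -10 + ((¼)*3*(-⅓)*(3 + 36) - 4)²*(6 + 9) = -10 + ((¼)*3*(-⅓)*39 - 4)²*15 = -10 + (-39/4 - 4)²*15 = -10 + (-55/4)²*15 = -10 + (3025/16)*15 = -10 + 45375/16 = 45215/16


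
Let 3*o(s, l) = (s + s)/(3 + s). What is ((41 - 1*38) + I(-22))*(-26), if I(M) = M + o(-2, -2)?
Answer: 1586/3 ≈ 528.67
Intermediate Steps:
o(s, l) = 2*s/(3*(3 + s)) (o(s, l) = ((s + s)/(3 + s))/3 = ((2*s)/(3 + s))/3 = (2*s/(3 + s))/3 = 2*s/(3*(3 + s)))
I(M) = -4/3 + M (I(M) = M + (⅔)*(-2)/(3 - 2) = M + (⅔)*(-2)/1 = M + (⅔)*(-2)*1 = M - 4/3 = -4/3 + M)
((41 - 1*38) + I(-22))*(-26) = ((41 - 1*38) + (-4/3 - 22))*(-26) = ((41 - 38) - 70/3)*(-26) = (3 - 70/3)*(-26) = -61/3*(-26) = 1586/3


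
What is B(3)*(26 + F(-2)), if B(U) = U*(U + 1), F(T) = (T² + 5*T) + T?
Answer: 216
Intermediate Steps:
F(T) = T² + 6*T
B(U) = U*(1 + U)
B(3)*(26 + F(-2)) = (3*(1 + 3))*(26 - 2*(6 - 2)) = (3*4)*(26 - 2*4) = 12*(26 - 8) = 12*18 = 216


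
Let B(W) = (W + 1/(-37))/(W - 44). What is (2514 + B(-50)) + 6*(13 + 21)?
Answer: 9455055/3478 ≈ 2718.5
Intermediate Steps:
B(W) = (-1/37 + W)/(-44 + W) (B(W) = (W - 1/37)/(-44 + W) = (-1/37 + W)/(-44 + W))
(2514 + B(-50)) + 6*(13 + 21) = (2514 + (-1/37 - 50)/(-44 - 50)) + 6*(13 + 21) = (2514 - 1851/37/(-94)) + 6*34 = (2514 - 1/94*(-1851/37)) + 204 = (2514 + 1851/3478) + 204 = 8745543/3478 + 204 = 9455055/3478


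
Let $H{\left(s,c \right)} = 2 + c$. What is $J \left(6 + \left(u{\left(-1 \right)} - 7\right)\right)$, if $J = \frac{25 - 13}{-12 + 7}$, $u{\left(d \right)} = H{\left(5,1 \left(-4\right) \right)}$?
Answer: $\frac{36}{5} \approx 7.2$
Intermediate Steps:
$u{\left(d \right)} = -2$ ($u{\left(d \right)} = 2 + 1 \left(-4\right) = 2 - 4 = -2$)
$J = - \frac{12}{5}$ ($J = \frac{12}{-5} = 12 \left(- \frac{1}{5}\right) = - \frac{12}{5} \approx -2.4$)
$J \left(6 + \left(u{\left(-1 \right)} - 7\right)\right) = - \frac{12 \left(6 - 9\right)}{5} = \left(- \frac{12}{5}\right) \left(-3\right) = \frac{36}{5}$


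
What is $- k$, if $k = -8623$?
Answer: $8623$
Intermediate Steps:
$- k = \left(-1\right) \left(-8623\right) = 8623$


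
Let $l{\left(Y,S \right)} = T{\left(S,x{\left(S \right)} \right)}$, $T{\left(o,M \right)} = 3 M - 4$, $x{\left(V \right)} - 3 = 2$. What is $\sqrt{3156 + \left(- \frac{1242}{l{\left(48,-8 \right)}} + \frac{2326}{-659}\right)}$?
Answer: $\frac{2 \sqrt{39930717805}}{7249} \approx 55.132$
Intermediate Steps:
$x{\left(V \right)} = 5$ ($x{\left(V \right)} = 3 + 2 = 5$)
$T{\left(o,M \right)} = -4 + 3 M$
$l{\left(Y,S \right)} = 11$ ($l{\left(Y,S \right)} = -4 + 3 \cdot 5 = -4 + 15 = 11$)
$\sqrt{3156 + \left(- \frac{1242}{l{\left(48,-8 \right)}} + \frac{2326}{-659}\right)} = \sqrt{3156 + \left(- \frac{1242}{11} + \frac{2326}{-659}\right)} = \sqrt{3156 + \left(\left(-1242\right) \frac{1}{11} + 2326 \left(- \frac{1}{659}\right)\right)} = \sqrt{3156 - \frac{844064}{7249}} = \sqrt{\frac{22033780}{7249}} = \frac{2 \sqrt{39930717805}}{7249}$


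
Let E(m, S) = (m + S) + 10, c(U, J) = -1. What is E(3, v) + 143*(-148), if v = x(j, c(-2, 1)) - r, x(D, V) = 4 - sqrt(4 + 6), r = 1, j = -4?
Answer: -21148 - sqrt(10) ≈ -21151.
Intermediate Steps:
x(D, V) = 4 - sqrt(10)
v = 3 - sqrt(10) (v = (4 - sqrt(10)) - 1*1 = (4 - sqrt(10)) - 1 = 3 - sqrt(10) ≈ -0.16228)
E(m, S) = 10 + S + m (E(m, S) = (S + m) + 10 = 10 + S + m)
E(3, v) + 143*(-148) = (10 + (3 - sqrt(10)) + 3) + 143*(-148) = (16 - sqrt(10)) - 21164 = -21148 - sqrt(10)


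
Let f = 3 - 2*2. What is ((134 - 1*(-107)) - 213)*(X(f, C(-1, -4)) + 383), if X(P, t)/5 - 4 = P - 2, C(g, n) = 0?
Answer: 10864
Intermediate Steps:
f = -1 (f = 3 - 4 = -1)
X(P, t) = 10 + 5*P (X(P, t) = 20 + 5*(P - 2) = 20 + 5*(-2 + P) = 20 + (-10 + 5*P) = 10 + 5*P)
((134 - 1*(-107)) - 213)*(X(f, C(-1, -4)) + 383) = ((134 - 1*(-107)) - 213)*((10 + 5*(-1)) + 383) = ((134 + 107) - 213)*((10 - 5) + 383) = (241 - 213)*(5 + 383) = 28*388 = 10864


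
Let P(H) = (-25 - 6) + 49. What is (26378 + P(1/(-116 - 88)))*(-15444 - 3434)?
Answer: -498303688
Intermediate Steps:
P(H) = 18 (P(H) = -31 + 49 = 18)
(26378 + P(1/(-116 - 88)))*(-15444 - 3434) = (26378 + 18)*(-15444 - 3434) = 26396*(-18878) = -498303688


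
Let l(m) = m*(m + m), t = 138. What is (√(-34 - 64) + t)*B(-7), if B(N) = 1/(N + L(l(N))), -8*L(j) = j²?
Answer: -4/35 - 2*I*√2/345 ≈ -0.11429 - 0.0081983*I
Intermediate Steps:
l(m) = 2*m² (l(m) = m*(2*m) = 2*m²)
L(j) = -j²/8
B(N) = 1/(N - N⁴/2) (B(N) = 1/(N - 4*N⁴/8) = 1/(N - N⁴/2))
(√(-34 - 64) + t)*B(-7) = (√(-34 - 64) + 138)*(-2/(-7*(-2 + (-7)³))) = (√(-98) + 138)*(-2*(-⅐)/(-2 - 343)) = (7*I*√2 + 138)*(-2*(-⅐)/(-345)) = (138 + 7*I*√2)*(-2*(-⅐)*(-1/345)) = (138 + 7*I*√2)*(-2/2415) = -4/35 - 2*I*√2/345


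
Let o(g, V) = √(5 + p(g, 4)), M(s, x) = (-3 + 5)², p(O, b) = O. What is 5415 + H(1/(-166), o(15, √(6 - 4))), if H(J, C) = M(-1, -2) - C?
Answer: 5419 - 2*√5 ≈ 5414.5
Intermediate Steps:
M(s, x) = 4 (M(s, x) = 2² = 4)
o(g, V) = √(5 + g)
H(J, C) = 4 - C
5415 + H(1/(-166), o(15, √(6 - 4))) = 5415 + (4 - √(5 + 15)) = 5415 + (4 - √20) = 5415 + (4 - 2*√5) = 5419 - 2*√5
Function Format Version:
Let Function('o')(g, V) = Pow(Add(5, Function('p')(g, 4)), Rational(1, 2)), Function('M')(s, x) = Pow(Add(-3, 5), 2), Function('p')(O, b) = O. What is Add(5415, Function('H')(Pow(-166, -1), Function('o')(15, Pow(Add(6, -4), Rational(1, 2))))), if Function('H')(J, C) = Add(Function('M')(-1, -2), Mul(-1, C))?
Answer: Add(5419, Mul(-2, Pow(5, Rational(1, 2)))) ≈ 5414.5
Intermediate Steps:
Function('M')(s, x) = 4 (Function('M')(s, x) = Pow(2, 2) = 4)
Function('o')(g, V) = Pow(Add(5, g), Rational(1, 2))
Function('H')(J, C) = Add(4, Mul(-1, C))
Add(5415, Function('H')(Pow(-166, -1), Function('o')(15, Pow(Add(6, -4), Rational(1, 2))))) = Add(5415, Add(4, Mul(-1, Pow(Add(5, 15), Rational(1, 2))))) = Add(5415, Add(4, Mul(-1, Pow(20, Rational(1, 2))))) = Add(5415, Add(4, Mul(-1, Mul(2, Pow(5, Rational(1, 2)))))) = Add(5415, Add(4, Mul(-2, Pow(5, Rational(1, 2))))) = Add(5419, Mul(-2, Pow(5, Rational(1, 2))))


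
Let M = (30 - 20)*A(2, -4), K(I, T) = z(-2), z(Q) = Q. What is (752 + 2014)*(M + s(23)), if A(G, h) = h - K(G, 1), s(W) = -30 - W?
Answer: -201918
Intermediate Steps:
K(I, T) = -2
A(G, h) = 2 + h (A(G, h) = h - 1*(-2) = h + 2 = 2 + h)
M = -20 (M = (30 - 20)*(2 - 4) = 10*(-2) = -20)
(752 + 2014)*(M + s(23)) = (752 + 2014)*(-20 + (-30 - 1*23)) = 2766*(-20 + (-30 - 23)) = 2766*(-20 - 53) = 2766*(-73) = -201918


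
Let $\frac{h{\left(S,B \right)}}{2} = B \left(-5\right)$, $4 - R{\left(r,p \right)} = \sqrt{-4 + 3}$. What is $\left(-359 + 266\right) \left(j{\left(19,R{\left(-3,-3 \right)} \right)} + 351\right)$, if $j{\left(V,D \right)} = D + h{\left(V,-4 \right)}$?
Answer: $-36735 + 93 i \approx -36735.0 + 93.0 i$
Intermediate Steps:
$R{\left(r,p \right)} = 4 - i$ ($R{\left(r,p \right)} = 4 - \sqrt{-4 + 3} = 4 - \sqrt{-1} = 4 - i$)
$h{\left(S,B \right)} = - 10 B$ ($h{\left(S,B \right)} = 2 B \left(-5\right) = 2 \left(- 5 B\right) = - 10 B$)
$j{\left(V,D \right)} = 40 + D$ ($j{\left(V,D \right)} = D - -40 = D + 40 = 40 + D$)
$\left(-359 + 266\right) \left(j{\left(19,R{\left(-3,-3 \right)} \right)} + 351\right) = \left(-359 + 266\right) \left(\left(40 + \left(4 - i\right)\right) + 351\right) = - 93 \left(\left(44 - i\right) + 351\right) = - 93 \left(395 - i\right) = -36735 + 93 i$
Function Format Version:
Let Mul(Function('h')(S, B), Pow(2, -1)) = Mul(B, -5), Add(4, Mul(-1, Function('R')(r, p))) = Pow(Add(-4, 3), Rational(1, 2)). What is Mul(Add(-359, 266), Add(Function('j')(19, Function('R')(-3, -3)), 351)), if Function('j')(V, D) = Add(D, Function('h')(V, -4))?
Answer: Add(-36735, Mul(93, I)) ≈ Add(-36735., Mul(93.000, I))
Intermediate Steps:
Function('R')(r, p) = Add(4, Mul(-1, I)) (Function('R')(r, p) = Add(4, Mul(-1, Pow(Add(-4, 3), Rational(1, 2)))) = Add(4, Mul(-1, Pow(-1, Rational(1, 2)))) = Add(4, Mul(-1, I)))
Function('h')(S, B) = Mul(-10, B) (Function('h')(S, B) = Mul(2, Mul(B, -5)) = Mul(2, Mul(-5, B)) = Mul(-10, B))
Function('j')(V, D) = Add(40, D) (Function('j')(V, D) = Add(D, Mul(-10, -4)) = Add(D, 40) = Add(40, D))
Mul(Add(-359, 266), Add(Function('j')(19, Function('R')(-3, -3)), 351)) = Mul(Add(-359, 266), Add(Add(40, Add(4, Mul(-1, I))), 351)) = Mul(-93, Add(Add(44, Mul(-1, I)), 351)) = Mul(-93, Add(395, Mul(-1, I))) = Add(-36735, Mul(93, I))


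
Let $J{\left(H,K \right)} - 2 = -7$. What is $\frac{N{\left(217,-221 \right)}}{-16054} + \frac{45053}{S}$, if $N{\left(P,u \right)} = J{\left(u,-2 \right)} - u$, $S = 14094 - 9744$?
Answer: $\frac{361170631}{34917450} \approx 10.344$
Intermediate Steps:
$J{\left(H,K \right)} = -5$ ($J{\left(H,K \right)} = 2 - 7 = -5$)
$S = 4350$ ($S = 14094 - 9744 = 4350$)
$N{\left(P,u \right)} = -5 - u$
$\frac{N{\left(217,-221 \right)}}{-16054} + \frac{45053}{S} = \frac{-5 - -221}{-16054} + \frac{45053}{4350} = \left(-5 + 221\right) \left(- \frac{1}{16054}\right) + 45053 \cdot \frac{1}{4350} = 216 \left(- \frac{1}{16054}\right) + \frac{45053}{4350} = - \frac{108}{8027} + \frac{45053}{4350} = \frac{361170631}{34917450}$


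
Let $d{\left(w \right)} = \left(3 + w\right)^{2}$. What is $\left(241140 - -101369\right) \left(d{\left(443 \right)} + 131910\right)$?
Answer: $113310882434$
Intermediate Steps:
$\left(241140 - -101369\right) \left(d{\left(443 \right)} + 131910\right) = \left(241140 - -101369\right) \left(\left(3 + 443\right)^{2} + 131910\right) = \left(241140 + \left(-21841 + 123210\right)\right) \left(446^{2} + 131910\right) = \left(241140 + 101369\right) \left(198916 + 131910\right) = 342509 \cdot 330826 = 113310882434$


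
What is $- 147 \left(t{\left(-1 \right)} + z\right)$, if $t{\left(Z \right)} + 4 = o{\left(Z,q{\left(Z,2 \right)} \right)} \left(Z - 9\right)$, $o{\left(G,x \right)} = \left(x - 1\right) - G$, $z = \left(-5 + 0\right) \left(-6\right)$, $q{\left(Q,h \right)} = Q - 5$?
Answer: $-12642$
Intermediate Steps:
$q{\left(Q,h \right)} = -5 + Q$ ($q{\left(Q,h \right)} = Q - 5 = -5 + Q$)
$z = 30$ ($z = \left(-5\right) \left(-6\right) = 30$)
$o{\left(G,x \right)} = -1 + x - G$ ($o{\left(G,x \right)} = \left(x - 1\right) - G = \left(-1 + x\right) - G = -1 + x - G$)
$t{\left(Z \right)} = 50 - 6 Z$ ($t{\left(Z \right)} = -4 + \left(-1 + \left(-5 + Z\right) - Z\right) \left(Z - 9\right) = -4 - 6 \left(-9 + Z\right) = -4 - \left(-54 + 6 Z\right) = 50 - 6 Z$)
$- 147 \left(t{\left(-1 \right)} + z\right) = - 147 \left(\left(50 - -6\right) + 30\right) = - 147 \left(\left(50 + 6\right) + 30\right) = - 147 \left(56 + 30\right) = \left(-147\right) 86 = -12642$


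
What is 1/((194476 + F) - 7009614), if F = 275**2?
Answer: -1/6739513 ≈ -1.4838e-7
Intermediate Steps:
F = 75625
1/((194476 + F) - 7009614) = 1/((194476 + 75625) - 7009614) = 1/(270101 - 7009614) = 1/(-6739513) = -1/6739513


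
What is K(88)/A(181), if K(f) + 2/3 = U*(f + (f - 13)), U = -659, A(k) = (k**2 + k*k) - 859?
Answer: -322253/193989 ≈ -1.6612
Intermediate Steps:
A(k) = -859 + 2*k**2 (A(k) = (k**2 + k**2) - 859 = 2*k**2 - 859 = -859 + 2*k**2)
K(f) = 25699/3 - 1318*f (K(f) = -2/3 - 659*(f + (f - 13)) = -2/3 - 659*(f + (-13 + f)) = -2/3 - 659*(-13 + 2*f) = -2/3 + (8567 - 1318*f) = 25699/3 - 1318*f)
K(88)/A(181) = (25699/3 - 1318*88)/(-859 + 2*181**2) = (25699/3 - 115984)/(-859 + 2*32761) = -322253/(3*(-859 + 65522)) = -322253/3/64663 = -322253/3*1/64663 = -322253/193989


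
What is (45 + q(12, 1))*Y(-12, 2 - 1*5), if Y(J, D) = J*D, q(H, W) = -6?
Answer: 1404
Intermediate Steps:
Y(J, D) = D*J
(45 + q(12, 1))*Y(-12, 2 - 1*5) = (45 - 6)*((2 - 1*5)*(-12)) = 39*((2 - 5)*(-12)) = 39*(-3*(-12)) = 39*36 = 1404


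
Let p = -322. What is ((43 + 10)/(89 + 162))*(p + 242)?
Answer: -4240/251 ≈ -16.892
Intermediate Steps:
((43 + 10)/(89 + 162))*(p + 242) = ((43 + 10)/(89 + 162))*(-322 + 242) = (53/251)*(-80) = -4240/251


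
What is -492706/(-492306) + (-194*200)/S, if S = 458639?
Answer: 103436357167/112895365767 ≈ 0.91621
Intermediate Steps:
-492706/(-492306) + (-194*200)/S = -492706/(-492306) - 194*200/458639 = -492706*(-1/492306) - 38800*1/458639 = 246353/246153 - 38800/458639 = 103436357167/112895365767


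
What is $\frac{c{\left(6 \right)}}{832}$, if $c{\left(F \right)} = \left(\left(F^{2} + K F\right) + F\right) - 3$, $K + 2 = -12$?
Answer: $- \frac{45}{832} \approx -0.054087$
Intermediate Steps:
$K = -14$ ($K = -2 - 12 = -14$)
$c{\left(F \right)} = -3 + F^{2} - 13 F$ ($c{\left(F \right)} = \left(\left(F^{2} - 14 F\right) + F\right) - 3 = \left(F^{2} - 13 F\right) - 3 = -3 + F^{2} - 13 F$)
$\frac{c{\left(6 \right)}}{832} = \frac{-3 + 6^{2} - 78}{832} = \left(-3 + 36 - 78\right) \frac{1}{832} = \left(-45\right) \frac{1}{832} = - \frac{45}{832}$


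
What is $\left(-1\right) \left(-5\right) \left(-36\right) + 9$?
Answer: $-171$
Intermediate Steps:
$\left(-1\right) \left(-5\right) \left(-36\right) + 9 = 5 \left(-36\right) + 9 = -180 + 9 = -171$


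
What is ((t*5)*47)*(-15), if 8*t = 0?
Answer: 0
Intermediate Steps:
t = 0 (t = (1/8)*0 = 0)
((t*5)*47)*(-15) = ((0*5)*47)*(-15) = (0*47)*(-15) = 0*(-15) = 0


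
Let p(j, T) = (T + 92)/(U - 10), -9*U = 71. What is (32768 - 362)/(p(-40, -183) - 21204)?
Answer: -22586/14775 ≈ -1.5287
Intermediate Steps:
U = -71/9 (U = -1/9*71 = -71/9 ≈ -7.8889)
p(j, T) = -36/7 - 9*T/161 (p(j, T) = (T + 92)/(-71/9 - 10) = (92 + T)/(-161/9) = (92 + T)*(-9/161) = -36/7 - 9*T/161)
(32768 - 362)/(p(-40, -183) - 21204) = (32768 - 362)/((-36/7 - 9/161*(-183)) - 21204) = 32406/((-36/7 + 1647/161) - 21204) = 32406/(117/23 - 21204) = 32406/(-487575/23) = 32406*(-23/487575) = -22586/14775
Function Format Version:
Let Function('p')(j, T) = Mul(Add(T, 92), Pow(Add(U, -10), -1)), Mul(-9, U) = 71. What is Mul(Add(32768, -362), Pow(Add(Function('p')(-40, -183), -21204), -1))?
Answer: Rational(-22586, 14775) ≈ -1.5287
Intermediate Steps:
U = Rational(-71, 9) (U = Mul(Rational(-1, 9), 71) = Rational(-71, 9) ≈ -7.8889)
Function('p')(j, T) = Add(Rational(-36, 7), Mul(Rational(-9, 161), T)) (Function('p')(j, T) = Mul(Add(T, 92), Pow(Add(Rational(-71, 9), -10), -1)) = Mul(Add(92, T), Pow(Rational(-161, 9), -1)) = Mul(Add(92, T), Rational(-9, 161)) = Add(Rational(-36, 7), Mul(Rational(-9, 161), T)))
Mul(Add(32768, -362), Pow(Add(Function('p')(-40, -183), -21204), -1)) = Mul(Add(32768, -362), Pow(Add(Add(Rational(-36, 7), Mul(Rational(-9, 161), -183)), -21204), -1)) = Mul(32406, Pow(Add(Add(Rational(-36, 7), Rational(1647, 161)), -21204), -1)) = Mul(32406, Pow(Add(Rational(117, 23), -21204), -1)) = Mul(32406, Pow(Rational(-487575, 23), -1)) = Mul(32406, Rational(-23, 487575)) = Rational(-22586, 14775)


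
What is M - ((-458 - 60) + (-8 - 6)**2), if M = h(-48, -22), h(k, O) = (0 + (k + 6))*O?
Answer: 1246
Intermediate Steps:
h(k, O) = O*(6 + k) (h(k, O) = (0 + (6 + k))*O = (6 + k)*O = O*(6 + k))
M = 924 (M = -22*(6 - 48) = -22*(-42) = 924)
M - ((-458 - 60) + (-8 - 6)**2) = 924 - ((-458 - 60) + (-8 - 6)**2) = 924 - (-518 + (-14)**2) = 924 - (-518 + 196) = 924 - 1*(-322) = 924 + 322 = 1246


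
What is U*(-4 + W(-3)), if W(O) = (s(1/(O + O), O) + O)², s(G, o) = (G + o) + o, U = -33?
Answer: -31691/12 ≈ -2640.9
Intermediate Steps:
s(G, o) = G + 2*o
W(O) = (1/(2*O) + 3*O)² (W(O) = ((1/(O + O) + 2*O) + O)² = ((1/(2*O) + 2*O) + O)² = (1/(2*O) + 3*O)²)
U*(-4 + W(-3)) = -33*(-4 + (¼)*(1 + 6*(-3)²)²/(-3)²) = -33*(-4 + (¼)*(⅑)*(1 + 6*9)²) = -33*(-4 + (¼)*(⅑)*(1 + 54)²) = -33*(-4 + (¼)*(⅑)*55²) = -33*(-4 + (¼)*(⅑)*3025) = -33*(-4 + 3025/36) = -33*2881/36 = -31691/12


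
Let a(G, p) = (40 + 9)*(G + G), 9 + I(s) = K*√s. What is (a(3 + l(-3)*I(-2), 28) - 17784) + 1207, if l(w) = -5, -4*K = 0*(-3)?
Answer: -11873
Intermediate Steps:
K = 0 (K = -0*(-3) = -¼*0 = 0)
I(s) = -9 (I(s) = -9 + 0*√s = -9 + 0 = -9)
a(G, p) = 98*G (a(G, p) = 49*(2*G) = 98*G)
(a(3 + l(-3)*I(-2), 28) - 17784) + 1207 = (98*(3 - 5*(-9)) - 17784) + 1207 = (98*(3 + 45) - 17784) + 1207 = (98*48 - 17784) + 1207 = (4704 - 17784) + 1207 = -13080 + 1207 = -11873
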